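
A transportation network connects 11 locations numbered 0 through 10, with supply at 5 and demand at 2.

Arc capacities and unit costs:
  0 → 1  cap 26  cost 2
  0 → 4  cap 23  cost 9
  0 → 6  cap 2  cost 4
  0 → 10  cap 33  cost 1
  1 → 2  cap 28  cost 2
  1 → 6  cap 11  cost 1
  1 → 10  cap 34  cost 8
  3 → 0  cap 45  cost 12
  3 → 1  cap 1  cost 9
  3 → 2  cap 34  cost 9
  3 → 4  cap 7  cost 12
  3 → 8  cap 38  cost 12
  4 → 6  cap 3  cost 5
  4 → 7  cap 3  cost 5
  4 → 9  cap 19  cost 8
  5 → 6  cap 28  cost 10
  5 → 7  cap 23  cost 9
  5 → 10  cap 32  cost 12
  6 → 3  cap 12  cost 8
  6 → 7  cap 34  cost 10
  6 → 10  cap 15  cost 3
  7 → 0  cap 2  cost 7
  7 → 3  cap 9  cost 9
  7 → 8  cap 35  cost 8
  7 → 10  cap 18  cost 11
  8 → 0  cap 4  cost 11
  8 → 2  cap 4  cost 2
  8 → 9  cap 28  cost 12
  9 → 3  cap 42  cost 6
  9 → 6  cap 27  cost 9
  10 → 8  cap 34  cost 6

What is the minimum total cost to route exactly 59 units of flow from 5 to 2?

shortest-cost path #1: 5→7→8→2 push 4 @ unit cost 19 (adds 76)
shortest-cost path #2: 5→7→0→1→2 push 2 @ unit cost 20 (adds 40)
shortest-cost path #3: 5→6→3→2 push 12 @ unit cost 27 (adds 324)
shortest-cost path #4: 5→7→3→2 push 9 @ unit cost 27 (adds 243)
shortest-cost path #5: 5→7→8→0→1→2 push 4 @ unit cost 32 (adds 128)
shortest-cost path #6: 5→7→8→9→3→2 push 4 @ unit cost 44 (adds 176)
shortest-cost path #7: 5→10→8→9→3→2 push 9 @ unit cost 45 (adds 405)
shortest-cost path #8: 5→10→8→9→3→1→2 push 1 @ unit cost 47 (adds 47)
shortest-cost path #9: 5→10→8→9→3→0→1→2 push 14 @ unit cost 52 (adds 728)
total cost = 2167

Minimum cost for 59 units: 2167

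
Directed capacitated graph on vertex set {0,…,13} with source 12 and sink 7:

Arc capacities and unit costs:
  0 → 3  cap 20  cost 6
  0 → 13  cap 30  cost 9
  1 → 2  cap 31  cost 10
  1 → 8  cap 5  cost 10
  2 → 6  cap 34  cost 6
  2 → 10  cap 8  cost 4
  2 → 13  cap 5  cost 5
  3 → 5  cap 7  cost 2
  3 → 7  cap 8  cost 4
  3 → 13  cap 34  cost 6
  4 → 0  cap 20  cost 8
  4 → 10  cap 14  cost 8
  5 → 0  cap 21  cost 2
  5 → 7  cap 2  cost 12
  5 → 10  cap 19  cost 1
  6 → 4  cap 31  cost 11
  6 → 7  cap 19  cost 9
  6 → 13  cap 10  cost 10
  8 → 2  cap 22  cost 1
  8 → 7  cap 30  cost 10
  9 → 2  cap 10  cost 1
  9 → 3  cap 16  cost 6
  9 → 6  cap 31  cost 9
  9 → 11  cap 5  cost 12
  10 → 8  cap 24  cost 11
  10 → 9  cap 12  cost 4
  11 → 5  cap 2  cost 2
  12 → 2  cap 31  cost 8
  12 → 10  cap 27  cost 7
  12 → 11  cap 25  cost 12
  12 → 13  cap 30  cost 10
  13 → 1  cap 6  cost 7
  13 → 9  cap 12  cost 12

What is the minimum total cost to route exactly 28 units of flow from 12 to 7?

Minimum cost for 28 units: 631

shortest-cost path #1: 12→10→9→3→7 push 8 @ unit cost 21 (adds 168)
shortest-cost path #2: 12→2→6→7 push 19 @ unit cost 23 (adds 437)
shortest-cost path #3: 12→11→5→7 push 1 @ unit cost 26 (adds 26)
total cost = 631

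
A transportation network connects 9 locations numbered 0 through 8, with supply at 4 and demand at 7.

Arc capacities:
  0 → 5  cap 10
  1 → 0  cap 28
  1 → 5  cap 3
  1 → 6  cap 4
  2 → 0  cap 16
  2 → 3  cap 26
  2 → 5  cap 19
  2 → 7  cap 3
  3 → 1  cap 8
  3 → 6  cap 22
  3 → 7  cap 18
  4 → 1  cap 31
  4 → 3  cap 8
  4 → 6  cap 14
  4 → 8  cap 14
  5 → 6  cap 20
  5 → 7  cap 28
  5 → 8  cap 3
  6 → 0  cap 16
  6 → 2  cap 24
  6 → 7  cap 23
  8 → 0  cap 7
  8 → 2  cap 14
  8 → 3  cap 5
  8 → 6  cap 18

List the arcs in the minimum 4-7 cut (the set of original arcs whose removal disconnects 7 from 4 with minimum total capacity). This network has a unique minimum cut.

Min-cut arcs: {(0,5), (1,5), (1,6), (4,3), (4,6), (4,8)} (total capacity 53)

augment #1: 4→3→7 push 8
augment #2: 4→6→7 push 14
augment #3: 4→1→5→7 push 3
augment #4: 4→1→6→7 push 4
augment #5: 4→8→2→7 push 3
augment #6: 4→8→3→7 push 5
augment #7: 4→8→6→7 push 5
augment #8: 4→1→0→5→7 push 10
augment #9: 4→8→2→3→7 push 1
max flow = 53; residual-reachable set from 4 gives S-side
cut edges (S→T): {(0,5), (1,5), (1,6), (4,3), (4,6), (4,8)} total cap 53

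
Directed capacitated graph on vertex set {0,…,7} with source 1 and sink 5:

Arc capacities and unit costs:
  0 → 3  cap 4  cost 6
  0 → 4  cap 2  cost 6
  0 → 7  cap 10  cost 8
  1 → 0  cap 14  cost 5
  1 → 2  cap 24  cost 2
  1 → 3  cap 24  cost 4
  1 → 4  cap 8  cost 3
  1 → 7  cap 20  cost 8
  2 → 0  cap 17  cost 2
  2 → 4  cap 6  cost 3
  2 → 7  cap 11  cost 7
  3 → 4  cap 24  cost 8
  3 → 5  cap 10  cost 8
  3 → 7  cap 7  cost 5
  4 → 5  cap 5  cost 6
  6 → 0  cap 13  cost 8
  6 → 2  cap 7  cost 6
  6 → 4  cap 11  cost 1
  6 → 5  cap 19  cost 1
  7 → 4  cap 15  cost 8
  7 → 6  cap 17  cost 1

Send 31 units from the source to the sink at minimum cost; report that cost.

Minimum cost for 31 units: 323

shortest-cost path #1: 1→4→5 push 5 @ unit cost 9 (adds 45)
shortest-cost path #2: 1→7→6→5 push 17 @ unit cost 10 (adds 170)
shortest-cost path #3: 1→3→5 push 9 @ unit cost 12 (adds 108)
total cost = 323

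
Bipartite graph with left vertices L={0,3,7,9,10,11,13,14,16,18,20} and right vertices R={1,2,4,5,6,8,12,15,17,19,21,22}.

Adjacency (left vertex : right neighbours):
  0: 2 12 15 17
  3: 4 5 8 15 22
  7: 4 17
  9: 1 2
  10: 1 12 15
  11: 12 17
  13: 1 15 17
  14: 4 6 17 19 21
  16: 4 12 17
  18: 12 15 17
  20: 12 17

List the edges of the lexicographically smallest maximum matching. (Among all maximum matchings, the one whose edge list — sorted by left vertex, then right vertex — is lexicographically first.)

Lex-smallest maximum matching: {(0,2), (3,5), (7,4), (9,1), (10,12), (11,17), (13,15), (14,6)}

|M| = 8 (so the lex-smallest maximum matching has 8 edges)
process left vertices in ascending order; for each, take the smallest-labelled available neighbour that still permits 8 edges overall, or leave it unmatched if none does
lex-smallest matching: {0-2, 3-5, 7-4, 9-1, 10-12, 11-17, 13-15, 14-6}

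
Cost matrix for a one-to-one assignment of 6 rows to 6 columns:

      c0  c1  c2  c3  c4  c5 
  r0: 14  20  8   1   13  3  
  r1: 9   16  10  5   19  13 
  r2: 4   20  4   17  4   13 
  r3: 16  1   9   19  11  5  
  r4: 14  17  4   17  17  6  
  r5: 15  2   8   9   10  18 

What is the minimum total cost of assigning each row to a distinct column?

optimal assignment: row0→col3 (cost 1), row1→col0 (cost 9), row2→col4 (cost 4), row3→col5 (cost 5), row4→col2 (cost 4), row5→col1 (cost 2)
total = 1 + 9 + 4 + 5 + 4 + 2 = 25

Minimum assignment cost: 25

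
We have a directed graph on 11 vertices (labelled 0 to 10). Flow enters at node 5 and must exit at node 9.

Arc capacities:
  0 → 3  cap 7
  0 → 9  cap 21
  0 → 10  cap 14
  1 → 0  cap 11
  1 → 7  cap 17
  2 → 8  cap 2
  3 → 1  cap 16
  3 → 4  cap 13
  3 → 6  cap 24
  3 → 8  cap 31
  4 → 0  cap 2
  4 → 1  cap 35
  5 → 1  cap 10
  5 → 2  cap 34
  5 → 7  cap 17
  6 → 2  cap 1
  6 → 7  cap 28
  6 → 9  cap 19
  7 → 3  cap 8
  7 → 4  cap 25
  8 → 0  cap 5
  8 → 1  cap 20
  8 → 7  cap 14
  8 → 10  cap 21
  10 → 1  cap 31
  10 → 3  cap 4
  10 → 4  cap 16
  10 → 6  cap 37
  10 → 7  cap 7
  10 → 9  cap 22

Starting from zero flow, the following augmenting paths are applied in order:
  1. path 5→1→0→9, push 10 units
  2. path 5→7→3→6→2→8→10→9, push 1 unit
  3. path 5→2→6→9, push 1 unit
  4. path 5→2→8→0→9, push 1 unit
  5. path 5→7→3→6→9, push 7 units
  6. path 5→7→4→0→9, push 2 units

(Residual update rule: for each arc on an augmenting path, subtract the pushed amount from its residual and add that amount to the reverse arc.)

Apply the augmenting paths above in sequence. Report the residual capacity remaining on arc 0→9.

after path 1 (5→1→0→9, push 10): res(0,9)=11
after path 2 (5→7→3→6→2→8→10→9, push 1): res(0,9)=11
after path 3 (5→2→6→9, push 1): res(0,9)=11
after path 4 (5→2→8→0→9, push 1): res(0,9)=10
after path 5 (5→7→3→6→9, push 7): res(0,9)=10
after path 6 (5→7→4→0→9, push 2): res(0,9)=8

Residual capacity of (0,9): 8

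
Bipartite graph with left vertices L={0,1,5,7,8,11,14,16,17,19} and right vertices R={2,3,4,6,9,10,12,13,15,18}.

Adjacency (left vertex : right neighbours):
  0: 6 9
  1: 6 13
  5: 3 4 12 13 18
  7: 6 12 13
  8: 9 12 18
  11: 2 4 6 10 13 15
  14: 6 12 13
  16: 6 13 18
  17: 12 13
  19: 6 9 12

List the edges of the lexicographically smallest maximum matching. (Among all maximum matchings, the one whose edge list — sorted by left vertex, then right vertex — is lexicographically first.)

|M| = 7 (so the lex-smallest maximum matching has 7 edges)
process left vertices in ascending order; for each, take the smallest-labelled available neighbour that still permits 7 edges overall, or leave it unmatched if none does
lex-smallest matching: {0-6, 1-13, 5-3, 7-12, 8-9, 11-2, 16-18}

Lex-smallest maximum matching: {(0,6), (1,13), (5,3), (7,12), (8,9), (11,2), (16,18)}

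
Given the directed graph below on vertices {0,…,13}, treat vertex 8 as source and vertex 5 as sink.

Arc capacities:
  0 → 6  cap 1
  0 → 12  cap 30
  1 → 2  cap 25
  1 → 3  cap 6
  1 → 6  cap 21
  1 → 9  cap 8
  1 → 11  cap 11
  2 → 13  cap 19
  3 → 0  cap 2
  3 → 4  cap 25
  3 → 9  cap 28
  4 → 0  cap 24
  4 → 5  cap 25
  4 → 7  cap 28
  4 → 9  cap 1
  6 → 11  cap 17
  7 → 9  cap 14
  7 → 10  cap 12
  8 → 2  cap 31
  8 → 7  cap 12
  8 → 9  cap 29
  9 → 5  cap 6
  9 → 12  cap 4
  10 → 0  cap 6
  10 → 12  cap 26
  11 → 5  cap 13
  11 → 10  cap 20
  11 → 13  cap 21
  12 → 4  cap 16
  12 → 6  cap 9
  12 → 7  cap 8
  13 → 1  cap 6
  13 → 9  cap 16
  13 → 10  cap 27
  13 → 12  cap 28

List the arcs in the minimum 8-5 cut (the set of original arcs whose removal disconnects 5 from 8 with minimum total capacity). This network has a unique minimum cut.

augment #1: 8→9→5 push 6
augment #2: 8→9→12→4→5 push 4
augment #3: 8→2→13→1→11→5 push 6
augment #4: 8→2→13→12→4→5 push 12
augment #5: 8→2→13→12→6→11→5 push 1
augment #6: 8→7→10→0→6→11→5 push 1
augment #7: 8→7→10→12→6→11→5 push 5
augment #8: 8→7→10→12→6→11→1→3→4→5 push 3
max flow = 38; residual-reachable set from 8 gives S-side
cut edges (S→T): {(0,6), (9,5), (12,4), (12,6), (13,1)} total cap 38

Min-cut arcs: {(0,6), (9,5), (12,4), (12,6), (13,1)} (total capacity 38)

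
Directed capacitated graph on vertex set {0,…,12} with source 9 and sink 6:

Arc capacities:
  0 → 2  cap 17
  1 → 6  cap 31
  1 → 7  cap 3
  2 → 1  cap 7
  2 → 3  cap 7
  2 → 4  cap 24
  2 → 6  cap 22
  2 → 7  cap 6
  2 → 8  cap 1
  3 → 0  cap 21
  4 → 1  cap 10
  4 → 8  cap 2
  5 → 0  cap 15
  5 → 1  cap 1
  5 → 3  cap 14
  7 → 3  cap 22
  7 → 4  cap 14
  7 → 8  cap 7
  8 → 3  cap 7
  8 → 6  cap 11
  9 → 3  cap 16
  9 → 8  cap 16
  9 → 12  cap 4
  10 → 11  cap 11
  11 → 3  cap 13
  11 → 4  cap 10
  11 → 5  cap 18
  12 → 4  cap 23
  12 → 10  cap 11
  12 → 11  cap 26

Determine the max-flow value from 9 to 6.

Maximum flow value: 32

augment #1: 9→8→6 bottleneck 11, total now 11
augment #2: 9→3→0→2→6 bottleneck 16, total now 27
augment #3: 9→12→4→1→6 bottleneck 4, total now 31
augment #4: 9→8→3→0→2→6 bottleneck 1, total now 32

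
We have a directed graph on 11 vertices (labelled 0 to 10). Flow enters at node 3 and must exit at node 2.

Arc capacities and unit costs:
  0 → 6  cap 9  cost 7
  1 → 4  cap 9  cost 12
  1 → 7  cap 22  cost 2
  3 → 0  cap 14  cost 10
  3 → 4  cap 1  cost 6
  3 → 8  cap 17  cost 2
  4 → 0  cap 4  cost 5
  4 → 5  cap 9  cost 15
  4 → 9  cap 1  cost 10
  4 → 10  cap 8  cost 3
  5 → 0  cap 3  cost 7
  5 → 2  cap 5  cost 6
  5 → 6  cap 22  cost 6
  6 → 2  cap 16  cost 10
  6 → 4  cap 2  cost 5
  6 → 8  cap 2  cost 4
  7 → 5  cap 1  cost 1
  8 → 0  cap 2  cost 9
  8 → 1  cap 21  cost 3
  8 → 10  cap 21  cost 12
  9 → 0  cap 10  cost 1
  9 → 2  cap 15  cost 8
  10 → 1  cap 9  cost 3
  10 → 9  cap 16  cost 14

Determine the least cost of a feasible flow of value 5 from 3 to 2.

shortest-cost path #1: 3→8→1→7→5→2 push 1 @ unit cost 14 (adds 14)
shortest-cost path #2: 3→4→9→2 push 1 @ unit cost 24 (adds 24)
shortest-cost path #3: 3→0→6→2 push 3 @ unit cost 27 (adds 81)
total cost = 119

Minimum cost for 5 units: 119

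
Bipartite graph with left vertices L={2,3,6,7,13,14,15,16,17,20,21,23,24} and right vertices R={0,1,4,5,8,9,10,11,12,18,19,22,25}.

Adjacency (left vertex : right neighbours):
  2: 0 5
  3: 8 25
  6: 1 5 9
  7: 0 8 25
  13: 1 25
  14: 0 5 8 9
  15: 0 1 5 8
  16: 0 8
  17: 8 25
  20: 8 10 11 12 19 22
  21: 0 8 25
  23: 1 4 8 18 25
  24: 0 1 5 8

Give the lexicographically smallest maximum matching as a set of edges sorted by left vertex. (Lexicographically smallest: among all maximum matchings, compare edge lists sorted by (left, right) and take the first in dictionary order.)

Lex-smallest maximum matching: {(2,0), (3,8), (6,1), (7,25), (14,9), (15,5), (20,10), (23,4)}

|M| = 8 (so the lex-smallest maximum matching has 8 edges)
process left vertices in ascending order; for each, take the smallest-labelled available neighbour that still permits 8 edges overall, or leave it unmatched if none does
lex-smallest matching: {2-0, 3-8, 6-1, 7-25, 14-9, 15-5, 20-10, 23-4}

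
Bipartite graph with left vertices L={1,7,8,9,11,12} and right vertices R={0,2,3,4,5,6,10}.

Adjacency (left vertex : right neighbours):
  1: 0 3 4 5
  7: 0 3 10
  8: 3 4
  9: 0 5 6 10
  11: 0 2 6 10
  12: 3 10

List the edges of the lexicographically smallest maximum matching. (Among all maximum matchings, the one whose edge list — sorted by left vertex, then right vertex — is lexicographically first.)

|M| = 6 (so the lex-smallest maximum matching has 6 edges)
process left vertices in ascending order; for each, take the smallest-labelled available neighbour that still permits 6 edges overall, or leave it unmatched if none does
lex-smallest matching: {1-0, 7-3, 8-4, 9-5, 11-2, 12-10}

Lex-smallest maximum matching: {(1,0), (7,3), (8,4), (9,5), (11,2), (12,10)}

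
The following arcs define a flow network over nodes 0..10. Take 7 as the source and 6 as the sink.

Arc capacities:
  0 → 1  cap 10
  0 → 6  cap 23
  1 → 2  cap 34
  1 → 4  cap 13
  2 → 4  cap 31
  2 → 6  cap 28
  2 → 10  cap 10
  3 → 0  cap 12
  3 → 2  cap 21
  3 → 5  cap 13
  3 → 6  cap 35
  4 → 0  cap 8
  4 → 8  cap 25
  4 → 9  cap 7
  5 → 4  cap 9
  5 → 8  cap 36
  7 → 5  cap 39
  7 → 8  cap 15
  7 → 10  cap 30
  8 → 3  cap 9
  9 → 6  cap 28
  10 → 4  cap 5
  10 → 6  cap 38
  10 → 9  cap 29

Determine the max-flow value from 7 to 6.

augment #1: 7→10→6 bottleneck 30, total now 30
augment #2: 7→8→3→6 bottleneck 9, total now 39
augment #3: 7→5→4→0→6 bottleneck 8, total now 47
augment #4: 7→5→4→9→6 bottleneck 1, total now 48

Maximum flow value: 48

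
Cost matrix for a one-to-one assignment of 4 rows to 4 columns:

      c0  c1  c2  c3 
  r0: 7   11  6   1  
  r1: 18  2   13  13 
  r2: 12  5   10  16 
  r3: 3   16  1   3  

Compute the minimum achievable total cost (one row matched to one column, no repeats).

Minimum assignment cost: 16

one of 2 optimal assignments: row0→col3 (cost 1), row1→col1 (cost 2), row2→col0 (cost 12), row3→col2 (cost 1)
total = 1 + 2 + 12 + 1 = 16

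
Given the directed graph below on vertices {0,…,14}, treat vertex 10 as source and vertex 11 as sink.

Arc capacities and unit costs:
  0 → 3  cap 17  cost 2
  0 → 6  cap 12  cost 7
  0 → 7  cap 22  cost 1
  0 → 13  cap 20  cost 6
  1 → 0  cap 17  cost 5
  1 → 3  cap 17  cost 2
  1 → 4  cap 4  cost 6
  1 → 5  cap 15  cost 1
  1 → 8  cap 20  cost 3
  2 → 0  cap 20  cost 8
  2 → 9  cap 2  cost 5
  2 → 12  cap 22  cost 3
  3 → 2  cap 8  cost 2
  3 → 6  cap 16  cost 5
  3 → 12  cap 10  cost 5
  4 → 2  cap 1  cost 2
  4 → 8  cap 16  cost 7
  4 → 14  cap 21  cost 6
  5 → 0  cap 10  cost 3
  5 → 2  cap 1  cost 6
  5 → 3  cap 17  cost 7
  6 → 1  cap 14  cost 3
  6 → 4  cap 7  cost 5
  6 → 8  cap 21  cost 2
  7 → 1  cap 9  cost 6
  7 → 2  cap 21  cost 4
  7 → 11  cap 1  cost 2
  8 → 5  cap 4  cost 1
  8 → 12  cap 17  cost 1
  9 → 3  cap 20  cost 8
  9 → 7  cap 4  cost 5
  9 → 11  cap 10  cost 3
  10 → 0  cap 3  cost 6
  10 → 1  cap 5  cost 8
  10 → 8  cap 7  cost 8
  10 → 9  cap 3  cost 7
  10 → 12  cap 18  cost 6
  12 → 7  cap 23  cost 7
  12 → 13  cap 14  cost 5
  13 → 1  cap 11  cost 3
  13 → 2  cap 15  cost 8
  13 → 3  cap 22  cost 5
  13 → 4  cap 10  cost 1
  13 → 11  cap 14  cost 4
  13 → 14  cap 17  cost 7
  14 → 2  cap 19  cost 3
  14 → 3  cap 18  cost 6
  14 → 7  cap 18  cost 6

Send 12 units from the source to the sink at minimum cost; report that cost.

Minimum cost for 12 units: 159

shortest-cost path #1: 10→0→7→11 push 1 @ unit cost 9 (adds 9)
shortest-cost path #2: 10→9→11 push 3 @ unit cost 10 (adds 30)
shortest-cost path #3: 10→12→13→11 push 8 @ unit cost 15 (adds 120)
total cost = 159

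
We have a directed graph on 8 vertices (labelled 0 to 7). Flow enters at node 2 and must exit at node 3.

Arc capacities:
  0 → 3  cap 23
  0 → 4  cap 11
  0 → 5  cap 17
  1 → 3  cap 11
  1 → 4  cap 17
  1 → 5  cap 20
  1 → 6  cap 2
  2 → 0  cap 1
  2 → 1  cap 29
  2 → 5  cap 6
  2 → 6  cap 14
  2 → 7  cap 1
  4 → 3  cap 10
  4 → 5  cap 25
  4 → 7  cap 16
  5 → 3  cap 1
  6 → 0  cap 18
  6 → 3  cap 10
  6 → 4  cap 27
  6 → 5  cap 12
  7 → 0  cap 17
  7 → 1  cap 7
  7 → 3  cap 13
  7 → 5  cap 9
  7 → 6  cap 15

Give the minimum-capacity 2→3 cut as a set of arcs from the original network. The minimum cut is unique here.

augment #1: 2→0→3 push 1
augment #2: 2→1→3 push 11
augment #3: 2→5→3 push 1
augment #4: 2→6→3 push 10
augment #5: 2→7→3 push 1
augment #6: 2→1→4→3 push 10
augment #7: 2→6→0→3 push 4
augment #8: 2→1→4→7→3 push 7
augment #9: 2→1→6→0→3 push 1
max flow = 46; residual-reachable set from 2 gives S-side
cut edges (S→T): {(2,0), (2,1), (2,6), (2,7), (5,3)} total cap 46

Min-cut arcs: {(2,0), (2,1), (2,6), (2,7), (5,3)} (total capacity 46)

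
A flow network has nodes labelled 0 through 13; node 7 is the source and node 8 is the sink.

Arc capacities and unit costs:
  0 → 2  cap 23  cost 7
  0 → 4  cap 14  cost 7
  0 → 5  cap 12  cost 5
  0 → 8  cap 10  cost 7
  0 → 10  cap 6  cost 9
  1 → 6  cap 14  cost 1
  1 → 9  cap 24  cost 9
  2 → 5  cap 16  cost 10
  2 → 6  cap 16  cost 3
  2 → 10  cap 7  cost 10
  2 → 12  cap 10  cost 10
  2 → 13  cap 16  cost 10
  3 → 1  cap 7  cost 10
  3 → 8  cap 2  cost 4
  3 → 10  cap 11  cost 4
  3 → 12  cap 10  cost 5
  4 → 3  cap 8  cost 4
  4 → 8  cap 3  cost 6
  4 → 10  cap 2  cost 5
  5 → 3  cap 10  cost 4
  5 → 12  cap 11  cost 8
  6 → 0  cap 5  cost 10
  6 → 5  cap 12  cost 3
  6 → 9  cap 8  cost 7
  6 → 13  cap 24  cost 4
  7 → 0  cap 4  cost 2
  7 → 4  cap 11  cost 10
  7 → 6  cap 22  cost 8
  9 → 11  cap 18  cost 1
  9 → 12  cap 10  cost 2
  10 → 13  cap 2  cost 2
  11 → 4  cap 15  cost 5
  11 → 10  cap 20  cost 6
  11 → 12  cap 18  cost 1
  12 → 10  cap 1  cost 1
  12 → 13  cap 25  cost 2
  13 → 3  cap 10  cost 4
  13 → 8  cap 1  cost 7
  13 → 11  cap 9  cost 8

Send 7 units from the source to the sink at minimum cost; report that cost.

Minimum cost for 7 units: 84

shortest-cost path #1: 7→0→8 push 4 @ unit cost 9 (adds 36)
shortest-cost path #2: 7→4→8 push 3 @ unit cost 16 (adds 48)
total cost = 84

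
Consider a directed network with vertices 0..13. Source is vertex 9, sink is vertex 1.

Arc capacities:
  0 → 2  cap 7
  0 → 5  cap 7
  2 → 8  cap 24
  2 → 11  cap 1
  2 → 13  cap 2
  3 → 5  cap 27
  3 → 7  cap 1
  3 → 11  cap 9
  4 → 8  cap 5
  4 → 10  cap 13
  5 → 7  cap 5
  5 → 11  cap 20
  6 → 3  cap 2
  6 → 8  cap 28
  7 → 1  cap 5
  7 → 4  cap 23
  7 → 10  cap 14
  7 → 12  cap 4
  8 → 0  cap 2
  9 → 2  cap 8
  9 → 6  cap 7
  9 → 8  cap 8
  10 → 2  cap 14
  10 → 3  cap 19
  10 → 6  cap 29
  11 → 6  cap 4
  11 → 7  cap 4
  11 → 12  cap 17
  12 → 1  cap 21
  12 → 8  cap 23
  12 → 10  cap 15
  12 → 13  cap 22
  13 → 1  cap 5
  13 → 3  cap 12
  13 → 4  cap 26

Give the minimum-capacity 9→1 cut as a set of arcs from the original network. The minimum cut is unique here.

Min-cut arcs: {(2,11), (2,13), (6,3), (8,0)} (total capacity 7)

augment #1: 9→2→13→1 push 2
augment #2: 9→2→11→7→1 push 1
augment #3: 9→6→3→7→1 push 1
augment #4: 9→6→3→5→7→1 push 1
augment #5: 9→8→0→5→7→1 push 2
max flow = 7; residual-reachable set from 9 gives S-side
cut edges (S→T): {(2,11), (2,13), (6,3), (8,0)} total cap 7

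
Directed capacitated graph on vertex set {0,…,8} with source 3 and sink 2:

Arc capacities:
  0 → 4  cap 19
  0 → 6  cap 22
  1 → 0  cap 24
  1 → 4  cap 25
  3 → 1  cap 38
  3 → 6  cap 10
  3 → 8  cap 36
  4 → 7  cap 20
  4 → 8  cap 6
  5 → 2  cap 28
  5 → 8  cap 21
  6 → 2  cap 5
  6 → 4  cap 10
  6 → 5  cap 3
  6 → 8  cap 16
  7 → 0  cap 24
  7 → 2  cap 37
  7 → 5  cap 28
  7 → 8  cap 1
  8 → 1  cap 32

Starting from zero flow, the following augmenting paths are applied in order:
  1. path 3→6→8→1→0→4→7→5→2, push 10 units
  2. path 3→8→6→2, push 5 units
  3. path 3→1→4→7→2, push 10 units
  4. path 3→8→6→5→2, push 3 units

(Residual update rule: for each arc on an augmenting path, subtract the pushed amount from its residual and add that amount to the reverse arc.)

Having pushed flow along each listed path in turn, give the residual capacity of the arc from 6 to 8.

after path 1 (3→6→8→1→0→4→7→5→2, push 10): res(6,8)=6
after path 2 (3→8→6→2, push 5): res(6,8)=11
after path 3 (3→1→4→7→2, push 10): res(6,8)=11
after path 4 (3→8→6→5→2, push 3): res(6,8)=14

Residual capacity of (6,8): 14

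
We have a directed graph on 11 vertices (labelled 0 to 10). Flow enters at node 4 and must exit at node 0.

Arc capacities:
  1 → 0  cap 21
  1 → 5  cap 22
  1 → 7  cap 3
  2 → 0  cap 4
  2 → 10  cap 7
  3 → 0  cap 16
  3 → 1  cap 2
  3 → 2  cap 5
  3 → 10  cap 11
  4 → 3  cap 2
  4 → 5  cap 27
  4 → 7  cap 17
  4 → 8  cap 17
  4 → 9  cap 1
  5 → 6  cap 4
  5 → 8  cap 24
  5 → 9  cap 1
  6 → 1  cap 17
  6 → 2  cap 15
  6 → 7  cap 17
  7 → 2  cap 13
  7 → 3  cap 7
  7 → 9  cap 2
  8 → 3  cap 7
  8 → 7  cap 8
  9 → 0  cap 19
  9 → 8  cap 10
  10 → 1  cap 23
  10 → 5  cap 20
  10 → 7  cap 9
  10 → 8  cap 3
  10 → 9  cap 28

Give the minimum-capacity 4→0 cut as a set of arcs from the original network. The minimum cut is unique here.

Min-cut arcs: {(2,0), (2,10), (4,3), (4,9), (5,6), (5,9), (7,3), (7,9), (8,3)} (total capacity 35)

augment #1: 4→3→0 push 2
augment #2: 4→9→0 push 1
augment #3: 4→5→9→0 push 1
augment #4: 4→7→2→0 push 4
augment #5: 4→7→3→0 push 7
augment #6: 4→7→9→0 push 2
augment #7: 4→8→3→0 push 7
augment #8: 4→5→6→1→0 push 4
augment #9: 4→7→2→10→1→0 push 4
augment #10: 4→8→7→2→10→1→0 push 3
max flow = 35; residual-reachable set from 4 gives S-side
cut edges (S→T): {(2,0), (2,10), (4,3), (4,9), (5,6), (5,9), (7,3), (7,9), (8,3)} total cap 35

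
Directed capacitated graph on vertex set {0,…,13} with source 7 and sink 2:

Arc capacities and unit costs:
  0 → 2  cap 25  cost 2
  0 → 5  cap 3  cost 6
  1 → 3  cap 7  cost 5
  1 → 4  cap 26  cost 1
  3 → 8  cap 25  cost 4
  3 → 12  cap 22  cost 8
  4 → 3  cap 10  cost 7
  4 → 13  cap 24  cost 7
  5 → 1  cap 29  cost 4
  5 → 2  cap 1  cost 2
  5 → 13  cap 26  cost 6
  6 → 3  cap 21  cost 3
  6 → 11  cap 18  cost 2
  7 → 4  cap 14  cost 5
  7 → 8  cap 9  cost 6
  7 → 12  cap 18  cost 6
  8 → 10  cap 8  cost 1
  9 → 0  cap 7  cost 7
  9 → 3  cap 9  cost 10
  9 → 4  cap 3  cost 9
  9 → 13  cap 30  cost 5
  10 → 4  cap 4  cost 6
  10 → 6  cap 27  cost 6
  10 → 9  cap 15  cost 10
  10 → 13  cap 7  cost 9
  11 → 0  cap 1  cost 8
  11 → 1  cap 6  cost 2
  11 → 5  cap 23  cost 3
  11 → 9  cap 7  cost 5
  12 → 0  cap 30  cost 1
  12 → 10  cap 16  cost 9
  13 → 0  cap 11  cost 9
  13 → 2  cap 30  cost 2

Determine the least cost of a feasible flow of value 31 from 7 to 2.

Minimum cost for 31 units: 344

shortest-cost path #1: 7→12→0→2 push 18 @ unit cost 9 (adds 162)
shortest-cost path #2: 7→4→13→2 push 13 @ unit cost 14 (adds 182)
total cost = 344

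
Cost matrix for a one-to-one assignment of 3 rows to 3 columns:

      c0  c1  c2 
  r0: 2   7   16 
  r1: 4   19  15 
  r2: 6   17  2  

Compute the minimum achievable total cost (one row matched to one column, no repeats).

optimal assignment: row0→col1 (cost 7), row1→col0 (cost 4), row2→col2 (cost 2)
total = 7 + 4 + 2 = 13

Minimum assignment cost: 13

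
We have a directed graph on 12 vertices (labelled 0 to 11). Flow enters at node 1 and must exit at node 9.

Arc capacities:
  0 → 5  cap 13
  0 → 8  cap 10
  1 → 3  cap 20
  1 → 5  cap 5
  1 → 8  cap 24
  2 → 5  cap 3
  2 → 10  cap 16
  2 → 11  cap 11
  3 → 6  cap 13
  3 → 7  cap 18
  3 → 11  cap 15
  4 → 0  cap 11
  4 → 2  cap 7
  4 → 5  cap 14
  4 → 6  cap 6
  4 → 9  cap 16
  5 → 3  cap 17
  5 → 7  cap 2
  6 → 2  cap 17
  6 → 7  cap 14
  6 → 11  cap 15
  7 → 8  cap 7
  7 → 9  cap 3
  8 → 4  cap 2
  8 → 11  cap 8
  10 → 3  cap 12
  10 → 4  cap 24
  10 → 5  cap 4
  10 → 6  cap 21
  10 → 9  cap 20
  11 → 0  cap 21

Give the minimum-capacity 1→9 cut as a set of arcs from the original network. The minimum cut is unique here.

augment #1: 1→3→7→9 push 3
augment #2: 1→8→4→9 push 2
augment #3: 1→3→6→2→10→9 push 13
max flow = 18; residual-reachable set from 1 gives S-side
cut edges (S→T): {(3,6), (7,9), (8,4)} total cap 18

Min-cut arcs: {(3,6), (7,9), (8,4)} (total capacity 18)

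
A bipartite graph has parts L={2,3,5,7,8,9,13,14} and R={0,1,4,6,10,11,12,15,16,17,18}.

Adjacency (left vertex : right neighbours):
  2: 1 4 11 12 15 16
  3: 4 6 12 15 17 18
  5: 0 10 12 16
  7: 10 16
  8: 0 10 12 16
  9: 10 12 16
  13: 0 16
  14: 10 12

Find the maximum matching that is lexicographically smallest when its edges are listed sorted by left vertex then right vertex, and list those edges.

Lex-smallest maximum matching: {(2,1), (3,4), (5,0), (7,10), (8,12), (9,16)}

|M| = 6 (so the lex-smallest maximum matching has 6 edges)
process left vertices in ascending order; for each, take the smallest-labelled available neighbour that still permits 6 edges overall, or leave it unmatched if none does
lex-smallest matching: {2-1, 3-4, 5-0, 7-10, 8-12, 9-16}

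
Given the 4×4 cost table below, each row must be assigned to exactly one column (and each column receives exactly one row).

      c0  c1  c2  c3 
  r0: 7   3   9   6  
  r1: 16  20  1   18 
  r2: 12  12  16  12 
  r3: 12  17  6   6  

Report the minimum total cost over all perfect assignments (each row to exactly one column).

Minimum assignment cost: 22

optimal assignment: row0→col1 (cost 3), row1→col2 (cost 1), row2→col0 (cost 12), row3→col3 (cost 6)
total = 3 + 1 + 12 + 6 = 22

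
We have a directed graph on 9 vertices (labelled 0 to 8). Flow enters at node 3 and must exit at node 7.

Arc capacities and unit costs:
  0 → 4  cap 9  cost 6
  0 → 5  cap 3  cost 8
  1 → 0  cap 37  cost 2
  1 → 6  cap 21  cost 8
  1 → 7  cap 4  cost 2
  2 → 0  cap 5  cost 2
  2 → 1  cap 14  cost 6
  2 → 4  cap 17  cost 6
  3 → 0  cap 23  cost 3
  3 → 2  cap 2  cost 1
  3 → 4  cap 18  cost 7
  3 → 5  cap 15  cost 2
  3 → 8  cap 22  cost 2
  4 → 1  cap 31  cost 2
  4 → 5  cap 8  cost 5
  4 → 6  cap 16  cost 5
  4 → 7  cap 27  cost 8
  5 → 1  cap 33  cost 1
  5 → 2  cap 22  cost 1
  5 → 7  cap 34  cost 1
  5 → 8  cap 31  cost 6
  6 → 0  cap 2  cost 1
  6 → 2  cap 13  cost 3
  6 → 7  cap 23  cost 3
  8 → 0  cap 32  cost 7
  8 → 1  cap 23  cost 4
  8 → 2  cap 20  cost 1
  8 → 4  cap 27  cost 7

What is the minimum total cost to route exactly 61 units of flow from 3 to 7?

Minimum cost for 61 units: 720

shortest-cost path #1: 3→5→7 push 15 @ unit cost 3 (adds 45)
shortest-cost path #2: 3→8→1→7 push 4 @ unit cost 8 (adds 32)
shortest-cost path #3: 3→0→5→7 push 3 @ unit cost 12 (adds 36)
shortest-cost path #4: 3→4→5→7 push 8 @ unit cost 13 (adds 104)
shortest-cost path #5: 3→4→7 push 10 @ unit cost 15 (adds 150)
shortest-cost path #6: 3→2→4→7 push 2 @ unit cost 15 (adds 30)
shortest-cost path #7: 3→8→4→7 push 15 @ unit cost 17 (adds 255)
shortest-cost path #8: 3→8→1→6→7 push 3 @ unit cost 17 (adds 51)
shortest-cost path #9: 3→0→4→6→7 push 1 @ unit cost 17 (adds 17)
total cost = 720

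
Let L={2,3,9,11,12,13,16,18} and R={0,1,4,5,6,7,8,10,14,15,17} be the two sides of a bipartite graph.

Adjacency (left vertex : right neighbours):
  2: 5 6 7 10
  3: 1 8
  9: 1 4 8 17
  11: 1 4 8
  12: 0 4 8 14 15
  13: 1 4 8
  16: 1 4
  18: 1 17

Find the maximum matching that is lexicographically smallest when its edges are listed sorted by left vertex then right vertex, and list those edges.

Lex-smallest maximum matching: {(2,5), (3,1), (9,4), (11,8), (12,0), (18,17)}

|M| = 6 (so the lex-smallest maximum matching has 6 edges)
process left vertices in ascending order; for each, take the smallest-labelled available neighbour that still permits 6 edges overall, or leave it unmatched if none does
lex-smallest matching: {2-5, 3-1, 9-4, 11-8, 12-0, 18-17}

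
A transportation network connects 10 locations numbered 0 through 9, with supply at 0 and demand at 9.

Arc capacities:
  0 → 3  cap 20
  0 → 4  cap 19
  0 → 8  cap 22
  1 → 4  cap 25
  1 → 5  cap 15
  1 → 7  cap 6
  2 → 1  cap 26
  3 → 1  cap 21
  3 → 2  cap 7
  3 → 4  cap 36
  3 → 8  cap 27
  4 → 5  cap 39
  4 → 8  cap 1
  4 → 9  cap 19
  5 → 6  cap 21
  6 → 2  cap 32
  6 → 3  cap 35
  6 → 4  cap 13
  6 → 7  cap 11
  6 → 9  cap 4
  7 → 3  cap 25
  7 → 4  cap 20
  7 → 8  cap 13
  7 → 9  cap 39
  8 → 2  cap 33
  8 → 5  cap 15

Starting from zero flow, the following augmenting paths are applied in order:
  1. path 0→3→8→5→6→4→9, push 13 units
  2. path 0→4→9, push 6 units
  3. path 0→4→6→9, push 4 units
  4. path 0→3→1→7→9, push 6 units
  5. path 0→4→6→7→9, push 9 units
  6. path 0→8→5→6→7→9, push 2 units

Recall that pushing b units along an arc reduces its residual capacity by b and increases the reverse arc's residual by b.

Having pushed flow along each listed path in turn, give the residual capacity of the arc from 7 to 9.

after path 1 (0→3→8→5→6→4→9, push 13): res(7,9)=39
after path 2 (0→4→9, push 6): res(7,9)=39
after path 3 (0→4→6→9, push 4): res(7,9)=39
after path 4 (0→3→1→7→9, push 6): res(7,9)=33
after path 5 (0→4→6→7→9, push 9): res(7,9)=24
after path 6 (0→8→5→6→7→9, push 2): res(7,9)=22

Residual capacity of (7,9): 22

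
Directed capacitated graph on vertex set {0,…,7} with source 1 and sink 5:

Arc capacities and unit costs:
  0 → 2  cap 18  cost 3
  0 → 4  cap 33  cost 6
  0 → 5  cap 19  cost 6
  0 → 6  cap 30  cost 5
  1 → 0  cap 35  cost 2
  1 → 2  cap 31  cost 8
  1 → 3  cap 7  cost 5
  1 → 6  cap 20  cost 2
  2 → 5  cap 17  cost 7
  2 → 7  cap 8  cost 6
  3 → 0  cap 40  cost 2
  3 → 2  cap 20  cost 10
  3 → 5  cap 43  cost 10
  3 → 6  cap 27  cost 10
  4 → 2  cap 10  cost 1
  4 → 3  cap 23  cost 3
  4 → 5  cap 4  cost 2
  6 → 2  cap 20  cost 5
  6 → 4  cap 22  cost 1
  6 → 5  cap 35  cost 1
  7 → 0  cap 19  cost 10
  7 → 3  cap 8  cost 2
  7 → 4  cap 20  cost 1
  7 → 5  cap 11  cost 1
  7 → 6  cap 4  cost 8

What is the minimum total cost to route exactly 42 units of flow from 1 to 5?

Minimum cost for 42 units: 236

shortest-cost path #1: 1→6→5 push 20 @ unit cost 3 (adds 60)
shortest-cost path #2: 1→0→5 push 19 @ unit cost 8 (adds 152)
shortest-cost path #3: 1→0→6→5 push 3 @ unit cost 8 (adds 24)
total cost = 236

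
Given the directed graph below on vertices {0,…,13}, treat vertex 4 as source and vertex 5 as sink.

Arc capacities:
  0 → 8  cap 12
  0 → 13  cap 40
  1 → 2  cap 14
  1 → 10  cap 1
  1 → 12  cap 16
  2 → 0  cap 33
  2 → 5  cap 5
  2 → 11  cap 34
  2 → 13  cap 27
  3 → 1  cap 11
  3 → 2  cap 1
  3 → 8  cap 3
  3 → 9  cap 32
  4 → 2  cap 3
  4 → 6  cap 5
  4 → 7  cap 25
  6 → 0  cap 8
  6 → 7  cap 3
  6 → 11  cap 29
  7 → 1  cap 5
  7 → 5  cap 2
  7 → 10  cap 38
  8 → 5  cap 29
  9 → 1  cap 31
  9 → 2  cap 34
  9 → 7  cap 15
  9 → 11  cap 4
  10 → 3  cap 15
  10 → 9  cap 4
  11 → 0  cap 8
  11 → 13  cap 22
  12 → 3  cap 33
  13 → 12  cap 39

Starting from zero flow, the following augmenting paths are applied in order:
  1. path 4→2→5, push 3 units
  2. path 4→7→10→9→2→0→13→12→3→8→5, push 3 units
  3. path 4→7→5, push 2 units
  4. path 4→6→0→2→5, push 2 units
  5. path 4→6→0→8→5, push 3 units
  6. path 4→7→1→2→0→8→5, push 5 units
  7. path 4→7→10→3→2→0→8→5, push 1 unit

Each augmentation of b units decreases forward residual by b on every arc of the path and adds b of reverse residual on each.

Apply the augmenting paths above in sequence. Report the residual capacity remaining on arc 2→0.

Residual capacity of (2,0): 26

after path 1 (4→2→5, push 3): res(2,0)=33
after path 2 (4→7→10→9→2→0→13→12→3→8→5, push 3): res(2,0)=30
after path 3 (4→7→5, push 2): res(2,0)=30
after path 4 (4→6→0→2→5, push 2): res(2,0)=32
after path 5 (4→6→0→8→5, push 3): res(2,0)=32
after path 6 (4→7→1→2→0→8→5, push 5): res(2,0)=27
after path 7 (4→7→10→3→2→0→8→5, push 1): res(2,0)=26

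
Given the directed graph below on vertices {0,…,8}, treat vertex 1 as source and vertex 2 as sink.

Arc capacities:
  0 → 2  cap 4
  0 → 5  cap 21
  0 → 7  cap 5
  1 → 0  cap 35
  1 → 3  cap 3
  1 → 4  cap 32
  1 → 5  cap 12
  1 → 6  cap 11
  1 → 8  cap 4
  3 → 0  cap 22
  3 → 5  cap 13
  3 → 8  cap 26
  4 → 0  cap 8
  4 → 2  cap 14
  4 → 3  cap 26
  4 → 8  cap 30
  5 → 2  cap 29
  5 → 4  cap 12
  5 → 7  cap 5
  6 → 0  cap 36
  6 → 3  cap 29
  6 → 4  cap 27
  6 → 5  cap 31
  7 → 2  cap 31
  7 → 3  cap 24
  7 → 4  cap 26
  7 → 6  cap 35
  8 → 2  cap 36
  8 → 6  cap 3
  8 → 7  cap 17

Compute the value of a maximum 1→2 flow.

Maximum flow value: 92

augment #1: 1→0→2 bottleneck 4, total now 4
augment #2: 1→4→2 bottleneck 14, total now 18
augment #3: 1→5→2 bottleneck 12, total now 30
augment #4: 1→8→2 bottleneck 4, total now 34
augment #5: 1→0→5→2 bottleneck 17, total now 51
augment #6: 1→0→7→2 bottleneck 5, total now 56
augment #7: 1→3→8→2 bottleneck 3, total now 59
augment #8: 1→4→8→2 bottleneck 18, total now 77
augment #9: 1→0→5→7→2 bottleneck 4, total now 81
augment #10: 1→6→3→8→2 bottleneck 11, total now 92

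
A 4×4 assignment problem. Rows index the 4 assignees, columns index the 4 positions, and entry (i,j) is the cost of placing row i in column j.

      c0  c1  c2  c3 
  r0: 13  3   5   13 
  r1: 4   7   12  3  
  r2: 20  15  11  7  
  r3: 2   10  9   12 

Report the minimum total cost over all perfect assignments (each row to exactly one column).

Minimum assignment cost: 19

optimal assignment: row0→col1 (cost 3), row1→col3 (cost 3), row2→col2 (cost 11), row3→col0 (cost 2)
total = 3 + 3 + 11 + 2 = 19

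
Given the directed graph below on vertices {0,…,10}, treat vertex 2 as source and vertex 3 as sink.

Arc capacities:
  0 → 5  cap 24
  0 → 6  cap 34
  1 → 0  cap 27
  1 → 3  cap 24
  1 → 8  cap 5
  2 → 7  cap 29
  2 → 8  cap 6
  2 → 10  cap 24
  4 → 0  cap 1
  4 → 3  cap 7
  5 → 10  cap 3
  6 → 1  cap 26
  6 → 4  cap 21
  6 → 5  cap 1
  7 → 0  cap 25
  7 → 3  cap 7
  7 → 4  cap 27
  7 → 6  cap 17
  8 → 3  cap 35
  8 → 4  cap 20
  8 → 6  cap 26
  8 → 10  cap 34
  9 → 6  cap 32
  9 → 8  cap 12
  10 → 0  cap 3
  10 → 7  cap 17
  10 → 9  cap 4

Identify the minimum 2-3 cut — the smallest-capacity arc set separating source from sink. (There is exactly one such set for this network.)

augment #1: 2→7→3 push 7
augment #2: 2→8→3 push 6
augment #3: 2→7→4→3 push 7
augment #4: 2→7→6→1→3 push 15
augment #5: 2→10→9→8→3 push 4
augment #6: 2→10→0→6→1→3 push 3
augment #7: 2→10→7→6→1→3 push 2
augment #8: 2→10→7→0→6→1→3 push 4
augment #9: 2→10→7→0→6→1→8→3 push 2
max flow = 50; residual-reachable set from 2 gives S-side
cut edges (S→T): {(2,8), (4,3), (6,1), (7,3), (10,9)} total cap 50

Min-cut arcs: {(2,8), (4,3), (6,1), (7,3), (10,9)} (total capacity 50)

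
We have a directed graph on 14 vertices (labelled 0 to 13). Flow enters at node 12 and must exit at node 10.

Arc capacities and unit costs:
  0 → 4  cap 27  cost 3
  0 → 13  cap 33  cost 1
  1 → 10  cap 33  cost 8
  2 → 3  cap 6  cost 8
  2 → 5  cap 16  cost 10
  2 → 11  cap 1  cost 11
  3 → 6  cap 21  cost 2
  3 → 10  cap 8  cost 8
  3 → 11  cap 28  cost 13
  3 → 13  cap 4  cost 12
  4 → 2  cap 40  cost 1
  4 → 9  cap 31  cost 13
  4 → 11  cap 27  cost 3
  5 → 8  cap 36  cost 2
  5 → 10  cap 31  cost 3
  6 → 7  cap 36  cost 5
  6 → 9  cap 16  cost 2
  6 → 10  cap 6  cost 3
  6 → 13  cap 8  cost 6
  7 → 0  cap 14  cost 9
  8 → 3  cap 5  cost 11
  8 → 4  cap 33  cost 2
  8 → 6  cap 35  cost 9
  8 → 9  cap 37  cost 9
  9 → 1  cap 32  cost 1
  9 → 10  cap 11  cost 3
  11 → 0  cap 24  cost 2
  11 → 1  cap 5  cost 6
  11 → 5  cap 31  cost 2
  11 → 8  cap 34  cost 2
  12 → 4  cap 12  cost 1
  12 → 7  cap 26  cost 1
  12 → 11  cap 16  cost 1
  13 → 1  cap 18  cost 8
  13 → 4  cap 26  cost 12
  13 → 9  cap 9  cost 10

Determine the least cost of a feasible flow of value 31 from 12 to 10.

shortest-cost path #1: 12→11→5→10 push 16 @ unit cost 6 (adds 96)
shortest-cost path #2: 12→4→11→5→10 push 12 @ unit cost 9 (adds 108)
shortest-cost path #3: 12→7→0→4→11→5→10 push 3 @ unit cost 21 (adds 63)
total cost = 267

Minimum cost for 31 units: 267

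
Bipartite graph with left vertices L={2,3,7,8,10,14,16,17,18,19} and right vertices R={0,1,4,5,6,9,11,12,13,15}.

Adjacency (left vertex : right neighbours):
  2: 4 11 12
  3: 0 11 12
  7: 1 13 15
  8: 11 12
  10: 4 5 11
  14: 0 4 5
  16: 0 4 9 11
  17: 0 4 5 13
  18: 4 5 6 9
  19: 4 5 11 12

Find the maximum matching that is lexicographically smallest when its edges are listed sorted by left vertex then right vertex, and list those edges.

Lex-smallest maximum matching: {(2,4), (3,0), (7,1), (8,11), (10,5), (16,9), (17,13), (18,6), (19,12)}

|M| = 9 (so the lex-smallest maximum matching has 9 edges)
process left vertices in ascending order; for each, take the smallest-labelled available neighbour that still permits 9 edges overall, or leave it unmatched if none does
lex-smallest matching: {2-4, 3-0, 7-1, 8-11, 10-5, 16-9, 17-13, 18-6, 19-12}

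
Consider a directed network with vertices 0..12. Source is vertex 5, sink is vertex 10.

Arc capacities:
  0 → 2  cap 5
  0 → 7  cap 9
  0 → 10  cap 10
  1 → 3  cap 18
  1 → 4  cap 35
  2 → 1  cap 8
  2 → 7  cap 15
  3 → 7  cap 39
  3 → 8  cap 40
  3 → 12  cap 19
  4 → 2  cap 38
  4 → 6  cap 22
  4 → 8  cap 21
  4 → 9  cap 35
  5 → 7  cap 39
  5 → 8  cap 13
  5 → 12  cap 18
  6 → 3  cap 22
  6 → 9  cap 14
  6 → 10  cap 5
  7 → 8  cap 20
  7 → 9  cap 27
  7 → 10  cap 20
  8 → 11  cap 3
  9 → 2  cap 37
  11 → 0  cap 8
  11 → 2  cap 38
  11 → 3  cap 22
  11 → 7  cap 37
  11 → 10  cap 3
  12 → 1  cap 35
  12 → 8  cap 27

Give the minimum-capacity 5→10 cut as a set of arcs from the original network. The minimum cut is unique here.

Min-cut arcs: {(6,10), (7,10), (8,11)} (total capacity 28)

augment #1: 5→7→10 push 20
augment #2: 5→8→11→10 push 3
augment #3: 5→12→1→4→6→10 push 5
max flow = 28; residual-reachable set from 5 gives S-side
cut edges (S→T): {(6,10), (7,10), (8,11)} total cap 28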